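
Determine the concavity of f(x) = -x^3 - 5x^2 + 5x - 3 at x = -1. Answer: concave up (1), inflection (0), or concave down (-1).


Concavity is determined by the sign of f''(x).
f(x) = -x^3 - 5x^2 + 5x - 3
f'(x) = -3x^2 - 10x + 5
f''(x) = -6x - 10
f''(-1) = -6 * (-1) - 10
= 6 - 10
= -4
Since f''(-1) < 0, the function is concave down (-1)

-1


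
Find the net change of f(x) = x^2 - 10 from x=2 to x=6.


Net change = f(b) - f(a)
f(x) = x^2 - 10
Compute f(6):
f(6) = 1 * 6^2 + 0 * 6 - 10
= 36 + 0 - 10
= 26
Compute f(2):
f(2) = 1 * 2^2 + 0 * 2 - 10
= 4 + 0 - 10
= -6
Net change = 26 - (-6) = 32

32


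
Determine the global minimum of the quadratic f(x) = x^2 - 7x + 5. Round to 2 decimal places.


For a quadratic f(x) = ax^2 + bx + c with a > 0, the minimum is at the vertex.
Vertex x-coordinate: x = -b/(2a)
x = -(-7) / (2 * 1)
x = 7/2
Substitute back to find the minimum value:
f(7/2) = 1 * (7/2)^2 - 7 * (7/2) + 5
= 49/4 - 49/2 + 5
= -29/4 = -7.25

-7.25


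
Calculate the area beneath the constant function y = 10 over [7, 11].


The area under a constant function y = 10 is a rectangle.
Width = 11 - 7 = 4
Height = 10
Area = width * height
= 4 * 10
= 40

40


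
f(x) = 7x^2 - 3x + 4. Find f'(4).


Differentiate term by term using power and sum rules:
f(x) = 7x^2 - 3x + 4
f'(x) = 14x - 3
Substitute x = 4:
f'(4) = 14 * 4 - 3
= 56 - 3
= 53

53


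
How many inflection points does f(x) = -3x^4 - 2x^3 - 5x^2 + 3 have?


Inflection points occur where f''(x) = 0 and concavity changes.
f(x) = -3x^4 - 2x^3 - 5x^2 + 3
f'(x) = -12x^3 - 6x^2 - 10x
f''(x) = -36x^2 - 12x - 10
This is a quadratic in x. Use the discriminant to count real roots.
Discriminant = (-12)^2 - 4 * (-36) * (-10)
= 144 - 1440
= -1296
Since discriminant < 0, f''(x) = 0 has no real solutions.
Number of inflection points: 0

0


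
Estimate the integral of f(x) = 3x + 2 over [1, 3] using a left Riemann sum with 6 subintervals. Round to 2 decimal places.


Left Riemann sum uses left endpoints of each subinterval.
Interval: [1, 3], n = 6
dx = (3 - 1) / 6 = 1/3
Left endpoints: [1, 4/3, 5/3, 2, 7/3, 8/3]
f values: [5, 6, 7, 8, 9, 10]
Sum = dx * (sum of f values)
= 1/3 * 45
= 15 = 15.00

15.00


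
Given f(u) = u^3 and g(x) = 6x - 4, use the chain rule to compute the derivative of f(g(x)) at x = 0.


Using the chain rule: (f(g(x)))' = f'(g(x)) * g'(x)
First, find g(0):
g(0) = 6 * 0 - 4 = -4
Next, f'(u) = 3u^2
And g'(x) = 6
So f'(g(0)) * g'(0)
= 3 * (-4)^2 * 6
= 3 * 16 * 6
= 288

288


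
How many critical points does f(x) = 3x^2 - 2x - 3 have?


Find where f'(x) = 0:
f'(x) = 6x - 2
Set f'(x) = 0:
6x - 2 = 0
x = 2 / 6 = 1/3
This is a linear equation in x, so there is exactly one solution.
Number of critical points: 1

1


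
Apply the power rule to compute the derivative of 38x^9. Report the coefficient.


We apply the power rule: d/dx [ax^n] = a*n * x^(n-1)
d/dx [38x^9]
= 38 * 9 * x^(9-1)
= 342x^8
The coefficient is 342

342


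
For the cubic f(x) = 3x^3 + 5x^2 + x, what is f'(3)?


Differentiate f(x) = 3x^3 + 5x^2 + x term by term:
f'(x) = 9x^2 + 10x + 1
Substitute x = 3:
f'(3) = 9 * 3^2 + 10 * 3 + 1
= 81 + 30 + 1
= 112

112


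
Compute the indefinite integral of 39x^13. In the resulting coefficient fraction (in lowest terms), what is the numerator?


Apply the power rule for integration:
integral of ax^n dx = a/(n+1) * x^(n+1) + C
integral of 39x^13 dx
= 39/14 * x^14 + C
The coefficient in lowest terms is 39/14, and its numerator is 39

39


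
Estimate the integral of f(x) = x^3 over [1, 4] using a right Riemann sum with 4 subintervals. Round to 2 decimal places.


Right Riemann sum uses right endpoints of each subinterval.
Interval: [1, 4], n = 4
dx = (4 - 1) / 4 = 3/4
Right endpoints: [7/4, 5/2, 13/4, 4]
f values: [343/64, 125/8, 2197/64, 64]
Sum = dx * (sum of f values)
= 3/4 * 1909/16
= 5727/64 ≈ 89.48

89.48


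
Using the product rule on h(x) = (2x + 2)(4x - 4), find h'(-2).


Let u(x) = 2x + 2 and v(x) = 4x - 4
u'(x) = 2
v'(x) = 4
Product rule: h'(x) = u'(x)*v(x) + u(x)*v'(x)
= 2 * (4x - 4) + (2x + 2) * 4
At x = -2:
u(-2) = 2 * (-2) + 2 = -2
v(-2) = 4 * (-2) - 4 = -12
h'(-2) = 2 * (-12) + (-2) * 4
= -24 - 8
= -32

-32


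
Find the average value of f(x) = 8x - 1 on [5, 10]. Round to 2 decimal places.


Average value = 1/(b-a) * integral from a to b of f(x) dx
First compute the integral of 8x - 1:
F(x) = 4x^2 - x
F(10) = 4 * 100 - 1 * 10 = 390
F(5) = 4 * 25 - 1 * 5 = 95
Integral = 390 - 95 = 295
Average = 295 / (10 - 5) = 295 / 5
= 59 = 59.00

59.00


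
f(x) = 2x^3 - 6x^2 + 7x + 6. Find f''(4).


First derivative:
f'(x) = 6x^2 - 12x + 7
Second derivative:
f''(x) = 12x - 12
Substitute x = 4:
f''(4) = 12 * 4 - 12
= 48 - 12
= 36

36


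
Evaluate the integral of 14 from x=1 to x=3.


The integral of a constant k over [a, b] equals k * (b - a).
integral from 1 to 3 of 14 dx
= 14 * (3 - 1)
= 14 * 2
= 28

28


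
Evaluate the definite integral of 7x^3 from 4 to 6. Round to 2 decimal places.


Find the antiderivative of 7x^3:
F(x) = 7/4 * x^4
Apply the Fundamental Theorem of Calculus:
F(6) - F(4)
= 7/4 * 6^4 - 7/4 * 4^4
= 7/4 * (1296 - 256)
= 7/4 * 1040
= 1820 = 1820.00

1820.00


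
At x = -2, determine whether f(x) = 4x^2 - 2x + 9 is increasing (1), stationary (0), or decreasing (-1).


Compute f'(x) to determine behavior:
f'(x) = 8x - 2
f'(-2) = 8 * (-2) - 2
= -16 - 2
= -18
Since f'(-2) < 0, the function is decreasing (-1)

-1


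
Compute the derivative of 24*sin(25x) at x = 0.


Apply the chain rule to differentiate 24*sin(25x):
d/dx [24*sin(25x)]
= 24 * cos(25x) * d/dx(25x)
= 24 * 25 * cos(25x)
= 600 * cos(25x)
Evaluate at x = 0:
= 600 * cos(0)
= 600 * 1
= 600

600


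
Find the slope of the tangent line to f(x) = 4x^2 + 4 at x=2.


The slope of the tangent line equals f'(x) at the point.
f(x) = 4x^2 + 4
f'(x) = 8x
At x = 2:
f'(2) = 8 * 2 + 0
= 16 + 0
= 16

16


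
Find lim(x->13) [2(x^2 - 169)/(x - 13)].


Direct substitution gives 0/0, so we factor the numerator.
Factor: 2(x^2 - 169) = 2 * (x - 13)(x + 13)
Cancel the common factor (x - 13):
2(x^2 - 169)/(x - 13) = 2 * (x + 13)
Now substitute x = 13:
= 2 * (13 + 13) = 52

52


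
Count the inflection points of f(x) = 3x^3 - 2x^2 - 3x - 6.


Inflection points occur where f''(x) = 0 and concavity changes.
f(x) = 3x^3 - 2x^2 - 3x - 6
f'(x) = 9x^2 - 4x - 3
f''(x) = 18x - 4
Set f''(x) = 0:
18x - 4 = 0
x = 4 / 18 = 2/9
Since f''(x) is linear (degree 1), it changes sign at this point.
Therefore there is exactly 1 inflection point.

1


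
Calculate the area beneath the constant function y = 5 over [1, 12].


The area under a constant function y = 5 is a rectangle.
Width = 12 - 1 = 11
Height = 5
Area = width * height
= 11 * 5
= 55

55


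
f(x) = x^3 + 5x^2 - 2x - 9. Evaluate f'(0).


Differentiate f(x) = x^3 + 5x^2 - 2x - 9 term by term:
f'(x) = 3x^2 + 10x - 2
Substitute x = 0:
f'(0) = 3 * 0^2 + 10 * 0 - 2
= 0 + 0 - 2
= -2

-2


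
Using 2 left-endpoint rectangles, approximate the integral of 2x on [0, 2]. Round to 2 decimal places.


Left Riemann sum uses left endpoints of each subinterval.
Interval: [0, 2], n = 2
dx = (2 - 0) / 2 = 1
Left endpoints: [0, 1]
f values: [0, 2]
Sum = dx * (sum of f values)
= 1 * 2
= 2 = 2.00

2.00


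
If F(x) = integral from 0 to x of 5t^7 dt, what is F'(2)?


By the Fundamental Theorem of Calculus (Part 1):
If F(x) = integral from 0 to x of f(t) dt, then F'(x) = f(x)
Here f(t) = 5t^7
So F'(x) = 5x^7
Evaluate at x = 2:
F'(2) = 5 * 2^7
= 5 * 128
= 640

640


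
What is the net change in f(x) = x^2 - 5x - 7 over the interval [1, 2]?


Net change = f(b) - f(a)
f(x) = x^2 - 5x - 7
Compute f(2):
f(2) = 1 * 2^2 - 5 * 2 - 7
= 4 - 10 - 7
= -13
Compute f(1):
f(1) = 1 * 1^2 - 5 * 1 - 7
= 1 - 5 - 7
= -11
Net change = -13 - (-11) = -2

-2


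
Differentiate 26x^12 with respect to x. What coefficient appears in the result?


We apply the power rule: d/dx [ax^n] = a*n * x^(n-1)
d/dx [26x^12]
= 26 * 12 * x^(12-1)
= 312x^11
The coefficient is 312

312


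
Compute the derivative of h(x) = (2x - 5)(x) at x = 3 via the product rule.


Let u(x) = 2x - 5 and v(x) = x
u'(x) = 2
v'(x) = 1
Product rule: h'(x) = u'(x)*v(x) + u(x)*v'(x)
= 2 * (x) + (2x - 5) * 1
At x = 3:
u(3) = 2 * 3 - 5 = 1
v(3) = 1 * 3 + 0 = 3
h'(3) = 2 * 3 + 1 * 1
= 6 + 1
= 7

7


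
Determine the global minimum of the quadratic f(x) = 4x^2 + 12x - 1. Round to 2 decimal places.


For a quadratic f(x) = ax^2 + bx + c with a > 0, the minimum is at the vertex.
Vertex x-coordinate: x = -b/(2a)
x = -(12) / (2 * 4)
x = -12/8 = -3/2
Substitute back to find the minimum value:
f(-3/2) = 4 * (-3/2)^2 + 12 * (-3/2) - 1
= 9 - 18 - 1
= -10 = -10.00

-10.00


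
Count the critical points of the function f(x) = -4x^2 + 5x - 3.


Find where f'(x) = 0:
f'(x) = -8x + 5
Set f'(x) = 0:
-8x + 5 = 0
x = -5 / (-8) = 5/8
This is a linear equation in x, so there is exactly one solution.
Number of critical points: 1

1


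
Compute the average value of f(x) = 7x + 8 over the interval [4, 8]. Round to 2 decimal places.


Average value = 1/(b-a) * integral from a to b of f(x) dx
First compute the integral of 7x + 8:
F(x) = (7/2)x^2 + 8x
F(8) = 7/2 * 64 + 8 * 8 = 288
F(4) = 7/2 * 16 + 8 * 4 = 88
Integral = 288 - 88 = 200
Average = 200 / (8 - 4) = 200 / 4
= 50 = 50.00

50.00


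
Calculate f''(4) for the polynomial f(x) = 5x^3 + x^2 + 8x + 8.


First derivative:
f'(x) = 15x^2 + 2x + 8
Second derivative:
f''(x) = 30x + 2
Substitute x = 4:
f''(4) = 30 * 4 + 2
= 120 + 2
= 122

122


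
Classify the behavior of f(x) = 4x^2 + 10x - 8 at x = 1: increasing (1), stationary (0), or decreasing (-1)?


Compute f'(x) to determine behavior:
f'(x) = 8x + 10
f'(1) = 8 * 1 + 10
= 8 + 10
= 18
Since f'(1) > 0, the function is increasing (1)

1


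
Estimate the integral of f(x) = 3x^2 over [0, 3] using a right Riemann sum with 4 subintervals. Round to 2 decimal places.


Right Riemann sum uses right endpoints of each subinterval.
Interval: [0, 3], n = 4
dx = (3 - 0) / 4 = 3/4
Right endpoints: [3/4, 3/2, 9/4, 3]
f values: [27/16, 27/4, 243/16, 27]
Sum = dx * (sum of f values)
= 3/4 * 405/8
= 1215/32 ≈ 37.97

37.97


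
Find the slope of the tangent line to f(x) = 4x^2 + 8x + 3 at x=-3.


The slope of the tangent line equals f'(x) at the point.
f(x) = 4x^2 + 8x + 3
f'(x) = 8x + 8
At x = -3:
f'(-3) = 8 * (-3) + 8
= -24 + 8
= -16

-16


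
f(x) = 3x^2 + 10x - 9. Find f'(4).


Differentiate term by term using power and sum rules:
f(x) = 3x^2 + 10x - 9
f'(x) = 6x + 10
Substitute x = 4:
f'(4) = 6 * 4 + 10
= 24 + 10
= 34

34


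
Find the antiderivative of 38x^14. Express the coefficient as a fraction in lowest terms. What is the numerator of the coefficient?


Apply the power rule for integration:
integral of ax^n dx = a/(n+1) * x^(n+1) + C
integral of 38x^14 dx
= 38/15 * x^15 + C
The coefficient in lowest terms is 38/15, and its numerator is 38

38


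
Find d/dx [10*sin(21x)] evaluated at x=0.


Apply the chain rule to differentiate 10*sin(21x):
d/dx [10*sin(21x)]
= 10 * cos(21x) * d/dx(21x)
= 10 * 21 * cos(21x)
= 210 * cos(21x)
Evaluate at x = 0:
= 210 * cos(0)
= 210 * 1
= 210

210


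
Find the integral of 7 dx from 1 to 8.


The integral of a constant k over [a, b] equals k * (b - a).
integral from 1 to 8 of 7 dx
= 7 * (8 - 1)
= 7 * 7
= 49

49


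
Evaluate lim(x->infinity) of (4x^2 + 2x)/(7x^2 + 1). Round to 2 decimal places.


For limits at infinity with equal-degree polynomials,
we compare leading coefficients.
Numerator leading term: 4x^2
Denominator leading term: 7x^2
Divide both by x^2:
lim = (4 + 2/x) / (7 + 1/x^2)
As x -> infinity, the 1/x and 1/x^2 terms vanish:
= 4/7 ≈ 0.57

0.57


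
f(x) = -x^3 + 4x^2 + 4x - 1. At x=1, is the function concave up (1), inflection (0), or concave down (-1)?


Concavity is determined by the sign of f''(x).
f(x) = -x^3 + 4x^2 + 4x - 1
f'(x) = -3x^2 + 8x + 4
f''(x) = -6x + 8
f''(1) = -6 * 1 + 8
= -6 + 8
= 2
Since f''(1) > 0, the function is concave up (1)

1


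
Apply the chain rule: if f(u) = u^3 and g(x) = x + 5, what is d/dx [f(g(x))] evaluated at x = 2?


Using the chain rule: (f(g(x)))' = f'(g(x)) * g'(x)
First, find g(2):
g(2) = 1 * 2 + 5 = 7
Next, f'(u) = 3u^2
And g'(x) = 1
So f'(g(2)) * g'(2)
= 3 * 7^2 * 1
= 3 * 49 * 1
= 147

147


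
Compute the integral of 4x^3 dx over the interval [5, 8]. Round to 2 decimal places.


Find the antiderivative of 4x^3:
F(x) = 4/4 * x^4
Apply the Fundamental Theorem of Calculus:
F(8) - F(5)
= 4/4 * 8^4 - 4/4 * 5^4
= 4/4 * (4096 - 625)
= 4/4 * 3471
= 3471 = 3471.00

3471.00


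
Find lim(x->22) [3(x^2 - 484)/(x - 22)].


Direct substitution gives 0/0, so we factor the numerator.
Factor: 3(x^2 - 484) = 3 * (x - 22)(x + 22)
Cancel the common factor (x - 22):
3(x^2 - 484)/(x - 22) = 3 * (x + 22)
Now substitute x = 22:
= 3 * (22 + 22) = 132

132


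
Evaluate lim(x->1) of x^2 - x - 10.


Since polynomials are continuous, we use direct substitution.
lim(x->1) of x^2 - x - 10
= 1 * 1^2 - 1 * 1 - 10
= 1 - 1 - 10
= -10

-10


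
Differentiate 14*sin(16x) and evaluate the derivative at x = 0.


Apply the chain rule to differentiate 14*sin(16x):
d/dx [14*sin(16x)]
= 14 * cos(16x) * d/dx(16x)
= 14 * 16 * cos(16x)
= 224 * cos(16x)
Evaluate at x = 0:
= 224 * cos(0)
= 224 * 1
= 224

224


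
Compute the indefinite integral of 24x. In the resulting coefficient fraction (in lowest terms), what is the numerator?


Apply the power rule for integration:
integral of ax^n dx = a/(n+1) * x^(n+1) + C
integral of 24x dx
= 24/2 * x^2 + C
= 12 * x^2 + C
The coefficient in lowest terms is 12 = 12/1, so its numerator is 12

12


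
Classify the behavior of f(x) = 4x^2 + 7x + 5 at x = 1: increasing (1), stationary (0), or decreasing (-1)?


Compute f'(x) to determine behavior:
f'(x) = 8x + 7
f'(1) = 8 * 1 + 7
= 8 + 7
= 15
Since f'(1) > 0, the function is increasing (1)

1


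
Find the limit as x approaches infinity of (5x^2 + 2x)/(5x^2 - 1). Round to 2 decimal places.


For limits at infinity with equal-degree polynomials,
we compare leading coefficients.
Numerator leading term: 5x^2
Denominator leading term: 5x^2
Divide both by x^2:
lim = (5 + 2/x) / (5 - 1/x^2)
As x -> infinity, the 1/x and 1/x^2 terms vanish:
= 5/5 = 1 = 1.00

1.00


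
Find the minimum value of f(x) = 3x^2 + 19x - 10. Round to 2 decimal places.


For a quadratic f(x) = ax^2 + bx + c with a > 0, the minimum is at the vertex.
Vertex x-coordinate: x = -b/(2a)
x = -(19) / (2 * 3)
x = -19/6
Substitute back to find the minimum value:
f(-19/6) = 3 * (-19/6)^2 + 19 * (-19/6) - 10
= 361/12 - 361/6 - 10
= -481/12 ≈ -40.08

-40.08


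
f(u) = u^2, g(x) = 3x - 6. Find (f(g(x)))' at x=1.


Using the chain rule: (f(g(x)))' = f'(g(x)) * g'(x)
First, find g(1):
g(1) = 3 * 1 - 6 = -3
Next, f'(u) = 2u
And g'(x) = 3
So f'(g(1)) * g'(1)
= 2 * (-3) * 3
= -18

-18


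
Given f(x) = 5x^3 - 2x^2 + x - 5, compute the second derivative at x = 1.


First derivative:
f'(x) = 15x^2 - 4x + 1
Second derivative:
f''(x) = 30x - 4
Substitute x = 1:
f''(1) = 30 * 1 - 4
= 30 - 4
= 26

26


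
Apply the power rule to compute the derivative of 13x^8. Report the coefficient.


We apply the power rule: d/dx [ax^n] = a*n * x^(n-1)
d/dx [13x^8]
= 13 * 8 * x^(8-1)
= 104x^7
The coefficient is 104

104


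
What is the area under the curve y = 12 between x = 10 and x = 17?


The area under a constant function y = 12 is a rectangle.
Width = 17 - 10 = 7
Height = 12
Area = width * height
= 7 * 12
= 84

84


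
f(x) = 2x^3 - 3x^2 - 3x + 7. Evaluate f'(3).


Differentiate f(x) = 2x^3 - 3x^2 - 3x + 7 term by term:
f'(x) = 6x^2 - 6x - 3
Substitute x = 3:
f'(3) = 6 * 3^2 - 6 * 3 - 3
= 54 - 18 - 3
= 33

33


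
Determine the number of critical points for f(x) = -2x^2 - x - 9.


Find where f'(x) = 0:
f'(x) = -4x - 1
Set f'(x) = 0:
-4x - 1 = 0
x = 1 / (-4) = -1/4
This is a linear equation in x, so there is exactly one solution.
Number of critical points: 1

1


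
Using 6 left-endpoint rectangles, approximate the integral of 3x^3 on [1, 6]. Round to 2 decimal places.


Left Riemann sum uses left endpoints of each subinterval.
Interval: [1, 6], n = 6
dx = (6 - 1) / 6 = 5/6
Left endpoints: [1, 11/6, 8/3, 7/2, 13/3, 31/6]
f values: [3, 1331/72, 512/9, 1029/8, 2197/9, 29791/72]
Sum = dx * (sum of f values)
= 5/6 * 6919/8
= 34595/48 ≈ 720.73

720.73


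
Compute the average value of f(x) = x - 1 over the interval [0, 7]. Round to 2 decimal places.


Average value = 1/(b-a) * integral from a to b of f(x) dx
First compute the integral of x - 1:
F(x) = (1/2)x^2 - x
F(7) = 1/2 * 49 - 1 * 7 = 35/2
F(0) = 1/2 * 0 - 1 * 0 = 0
Integral = 35/2 - 0 = 35/2
Average = (35/2) / (7 - 0) = (35/2) / 7
= 5/2 = 2.50

2.50


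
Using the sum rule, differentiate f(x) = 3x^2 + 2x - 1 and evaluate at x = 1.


Differentiate term by term using power and sum rules:
f(x) = 3x^2 + 2x - 1
f'(x) = 6x + 2
Substitute x = 1:
f'(1) = 6 * 1 + 2
= 6 + 2
= 8

8


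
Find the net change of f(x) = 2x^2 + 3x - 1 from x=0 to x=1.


Net change = f(b) - f(a)
f(x) = 2x^2 + 3x - 1
Compute f(1):
f(1) = 2 * 1^2 + 3 * 1 - 1
= 2 + 3 - 1
= 4
Compute f(0):
f(0) = 2 * 0^2 + 3 * 0 - 1
= 0 + 0 - 1
= -1
Net change = 4 - (-1) = 5

5


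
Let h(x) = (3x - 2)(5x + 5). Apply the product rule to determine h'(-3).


Let u(x) = 3x - 2 and v(x) = 5x + 5
u'(x) = 3
v'(x) = 5
Product rule: h'(x) = u'(x)*v(x) + u(x)*v'(x)
= 3 * (5x + 5) + (3x - 2) * 5
At x = -3:
u(-3) = 3 * (-3) - 2 = -11
v(-3) = 5 * (-3) + 5 = -10
h'(-3) = 3 * (-10) + (-11) * 5
= -30 - 55
= -85

-85


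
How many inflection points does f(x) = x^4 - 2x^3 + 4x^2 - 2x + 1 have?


Inflection points occur where f''(x) = 0 and concavity changes.
f(x) = x^4 - 2x^3 + 4x^2 - 2x + 1
f'(x) = 4x^3 - 6x^2 + 8x - 2
f''(x) = 12x^2 - 12x + 8
This is a quadratic in x. Use the discriminant to count real roots.
Discriminant = (-12)^2 - 4 * 12 * 8
= 144 - 384
= -240
Since discriminant < 0, f''(x) = 0 has no real solutions.
Number of inflection points: 0

0


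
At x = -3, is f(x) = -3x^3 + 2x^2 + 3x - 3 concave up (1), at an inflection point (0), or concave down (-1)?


Concavity is determined by the sign of f''(x).
f(x) = -3x^3 + 2x^2 + 3x - 3
f'(x) = -9x^2 + 4x + 3
f''(x) = -18x + 4
f''(-3) = -18 * (-3) + 4
= 54 + 4
= 58
Since f''(-3) > 0, the function is concave up (1)

1


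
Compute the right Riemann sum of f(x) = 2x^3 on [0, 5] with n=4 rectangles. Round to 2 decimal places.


Right Riemann sum uses right endpoints of each subinterval.
Interval: [0, 5], n = 4
dx = (5 - 0) / 4 = 5/4
Right endpoints: [5/4, 5/2, 15/4, 5]
f values: [125/32, 125/4, 3375/32, 250]
Sum = dx * (sum of f values)
= 5/4 * 3125/8
= 15625/32 ≈ 488.28

488.28


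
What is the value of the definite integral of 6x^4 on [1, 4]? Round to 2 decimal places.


Find the antiderivative of 6x^4:
F(x) = 6/5 * x^5
Apply the Fundamental Theorem of Calculus:
F(4) - F(1)
= 6/5 * 4^5 - 6/5 * 1^5
= 6/5 * (1024 - 1)
= 6/5 * 1023
= 6138/5 = 1227.60

1227.60


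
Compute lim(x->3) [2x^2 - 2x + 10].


Since polynomials are continuous, we use direct substitution.
lim(x->3) of 2x^2 - 2x + 10
= 2 * 3^2 - 2 * 3 + 10
= 18 - 6 + 10
= 22

22


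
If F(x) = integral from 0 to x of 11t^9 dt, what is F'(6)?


By the Fundamental Theorem of Calculus (Part 1):
If F(x) = integral from 0 to x of f(t) dt, then F'(x) = f(x)
Here f(t) = 11t^9
So F'(x) = 11x^9
Evaluate at x = 6:
F'(6) = 11 * 6^9
= 11 * 10077696
= 110854656

110854656


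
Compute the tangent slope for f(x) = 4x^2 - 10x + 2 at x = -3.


The slope of the tangent line equals f'(x) at the point.
f(x) = 4x^2 - 10x + 2
f'(x) = 8x - 10
At x = -3:
f'(-3) = 8 * (-3) - 10
= -24 - 10
= -34

-34


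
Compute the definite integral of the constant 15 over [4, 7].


The integral of a constant k over [a, b] equals k * (b - a).
integral from 4 to 7 of 15 dx
= 15 * (7 - 4)
= 15 * 3
= 45

45


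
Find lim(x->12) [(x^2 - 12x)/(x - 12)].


Direct substitution gives 0/0, so we factor the numerator.
Factor: (x^2 - 12x) = (x - 12)(x)
Cancel the common factor (x - 12):
(x^2 - 12x)/(x - 12) = (x)
Now substitute x = 12:
= (12) - (0) = 12

12


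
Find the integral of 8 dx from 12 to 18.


The integral of a constant k over [a, b] equals k * (b - a).
integral from 12 to 18 of 8 dx
= 8 * (18 - 12)
= 8 * 6
= 48

48


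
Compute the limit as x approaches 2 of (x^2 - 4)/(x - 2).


Direct substitution gives 0/0, so we factor the numerator.
Factor: (x^2 - 4) = (x - 2)(x + 2)
Cancel the common factor (x - 2):
(x^2 - 4)/(x - 2) = (x + 2)
Now substitute x = 2:
= (2) - (-2) = 4

4


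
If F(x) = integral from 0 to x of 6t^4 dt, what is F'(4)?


By the Fundamental Theorem of Calculus (Part 1):
If F(x) = integral from 0 to x of f(t) dt, then F'(x) = f(x)
Here f(t) = 6t^4
So F'(x) = 6x^4
Evaluate at x = 4:
F'(4) = 6 * 4^4
= 6 * 256
= 1536

1536


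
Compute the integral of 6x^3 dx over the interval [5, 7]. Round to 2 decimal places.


Find the antiderivative of 6x^3:
F(x) = 6/4 * x^4
Apply the Fundamental Theorem of Calculus:
F(7) - F(5)
= 6/4 * 7^4 - 6/4 * 5^4
= 6/4 * (2401 - 625)
= 6/4 * 1776
= 2664 = 2664.00

2664.00


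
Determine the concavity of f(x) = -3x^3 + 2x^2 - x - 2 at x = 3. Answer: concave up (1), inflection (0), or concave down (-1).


Concavity is determined by the sign of f''(x).
f(x) = -3x^3 + 2x^2 - x - 2
f'(x) = -9x^2 + 4x - 1
f''(x) = -18x + 4
f''(3) = -18 * 3 + 4
= -54 + 4
= -50
Since f''(3) < 0, the function is concave down (-1)

-1


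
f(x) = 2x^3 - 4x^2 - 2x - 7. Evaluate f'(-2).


Differentiate f(x) = 2x^3 - 4x^2 - 2x - 7 term by term:
f'(x) = 6x^2 - 8x - 2
Substitute x = -2:
f'(-2) = 6 * (-2)^2 - 8 * (-2) - 2
= 24 + 16 - 2
= 38

38


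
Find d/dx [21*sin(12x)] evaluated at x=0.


Apply the chain rule to differentiate 21*sin(12x):
d/dx [21*sin(12x)]
= 21 * cos(12x) * d/dx(12x)
= 21 * 12 * cos(12x)
= 252 * cos(12x)
Evaluate at x = 0:
= 252 * cos(0)
= 252 * 1
= 252

252


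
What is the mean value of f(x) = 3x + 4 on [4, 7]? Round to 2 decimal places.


Average value = 1/(b-a) * integral from a to b of f(x) dx
First compute the integral of 3x + 4:
F(x) = (3/2)x^2 + 4x
F(7) = 3/2 * 49 + 4 * 7 = 203/2
F(4) = 3/2 * 16 + 4 * 4 = 40
Integral = 203/2 - 40 = 123/2
Average = (123/2) / (7 - 4) = (123/2) / 3
= 41/2 = 20.50

20.50


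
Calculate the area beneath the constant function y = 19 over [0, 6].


The area under a constant function y = 19 is a rectangle.
Width = 6 - 0 = 6
Height = 19
Area = width * height
= 6 * 19
= 114

114


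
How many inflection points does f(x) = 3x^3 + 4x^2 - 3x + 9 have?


Inflection points occur where f''(x) = 0 and concavity changes.
f(x) = 3x^3 + 4x^2 - 3x + 9
f'(x) = 9x^2 + 8x - 3
f''(x) = 18x + 8
Set f''(x) = 0:
18x + 8 = 0
x = -8 / 18 = -4/9
Since f''(x) is linear (degree 1), it changes sign at this point.
Therefore there is exactly 1 inflection point.

1


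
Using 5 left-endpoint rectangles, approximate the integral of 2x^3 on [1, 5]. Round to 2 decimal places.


Left Riemann sum uses left endpoints of each subinterval.
Interval: [1, 5], n = 5
dx = (5 - 1) / 5 = 4/5
Left endpoints: [1, 9/5, 13/5, 17/5, 21/5]
f values: [2, 1458/125, 4394/125, 9826/125, 18522/125]
Sum = dx * (sum of f values)
= 4/5 * 1378/5
= 5512/25 = 220.48

220.48


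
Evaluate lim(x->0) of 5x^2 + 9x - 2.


Since polynomials are continuous, we use direct substitution.
lim(x->0) of 5x^2 + 9x - 2
= 5 * 0^2 + 9 * 0 - 2
= 0 + 0 - 2
= -2

-2


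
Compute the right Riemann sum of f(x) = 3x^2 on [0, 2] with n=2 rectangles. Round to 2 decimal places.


Right Riemann sum uses right endpoints of each subinterval.
Interval: [0, 2], n = 2
dx = (2 - 0) / 2 = 1
Right endpoints: [1, 2]
f values: [3, 12]
Sum = dx * (sum of f values)
= 1 * 15
= 15 = 15.00

15.00


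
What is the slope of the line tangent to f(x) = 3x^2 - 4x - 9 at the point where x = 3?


The slope of the tangent line equals f'(x) at the point.
f(x) = 3x^2 - 4x - 9
f'(x) = 6x - 4
At x = 3:
f'(3) = 6 * 3 - 4
= 18 - 4
= 14

14


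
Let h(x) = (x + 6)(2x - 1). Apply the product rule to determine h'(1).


Let u(x) = x + 6 and v(x) = 2x - 1
u'(x) = 1
v'(x) = 2
Product rule: h'(x) = u'(x)*v(x) + u(x)*v'(x)
= 1 * (2x - 1) + (x + 6) * 2
At x = 1:
u(1) = 1 * 1 + 6 = 7
v(1) = 2 * 1 - 1 = 1
h'(1) = 1 * 1 + 7 * 2
= 1 + 14
= 15

15


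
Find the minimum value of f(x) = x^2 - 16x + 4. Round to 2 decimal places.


For a quadratic f(x) = ax^2 + bx + c with a > 0, the minimum is at the vertex.
Vertex x-coordinate: x = -b/(2a)
x = -(-16) / (2 * 1)
x = 16/2 = 8
Substitute back to find the minimum value:
f(8) = 1 * 8^2 - 16 * 8 + 4
= 64 - 128 + 4
= -60 = -60.00

-60.00


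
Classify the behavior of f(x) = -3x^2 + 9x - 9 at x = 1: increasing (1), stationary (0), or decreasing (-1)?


Compute f'(x) to determine behavior:
f'(x) = -6x + 9
f'(1) = -6 * 1 + 9
= -6 + 9
= 3
Since f'(1) > 0, the function is increasing (1)

1


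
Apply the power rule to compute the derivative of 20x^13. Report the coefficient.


We apply the power rule: d/dx [ax^n] = a*n * x^(n-1)
d/dx [20x^13]
= 20 * 13 * x^(13-1)
= 260x^12
The coefficient is 260

260


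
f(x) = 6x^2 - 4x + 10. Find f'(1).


Differentiate term by term using power and sum rules:
f(x) = 6x^2 - 4x + 10
f'(x) = 12x - 4
Substitute x = 1:
f'(1) = 12 * 1 - 4
= 12 - 4
= 8

8


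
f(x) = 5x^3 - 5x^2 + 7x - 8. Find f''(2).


First derivative:
f'(x) = 15x^2 - 10x + 7
Second derivative:
f''(x) = 30x - 10
Substitute x = 2:
f''(2) = 30 * 2 - 10
= 60 - 10
= 50

50


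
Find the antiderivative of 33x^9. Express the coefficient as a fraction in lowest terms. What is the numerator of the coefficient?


Apply the power rule for integration:
integral of ax^n dx = a/(n+1) * x^(n+1) + C
integral of 33x^9 dx
= 33/10 * x^10 + C
The coefficient in lowest terms is 33/10, and its numerator is 33

33


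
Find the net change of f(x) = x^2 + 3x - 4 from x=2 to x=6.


Net change = f(b) - f(a)
f(x) = x^2 + 3x - 4
Compute f(6):
f(6) = 1 * 6^2 + 3 * 6 - 4
= 36 + 18 - 4
= 50
Compute f(2):
f(2) = 1 * 2^2 + 3 * 2 - 4
= 4 + 6 - 4
= 6
Net change = 50 - 6 = 44

44


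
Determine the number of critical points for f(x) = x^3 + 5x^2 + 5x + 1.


Find where f'(x) = 0:
f(x) = x^3 + 5x^2 + 5x + 1
f'(x) = 3x^2 + 10x + 5
This is a quadratic in x. Use the discriminant to count real roots.
Discriminant = (10)^2 - 4 * 3 * 5
= 100 - 60
= 40
Since discriminant > 0, f'(x) = 0 has 2 real solutions.
Number of critical points: 2

2


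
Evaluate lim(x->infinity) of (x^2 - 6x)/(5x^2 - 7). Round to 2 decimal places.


For limits at infinity with equal-degree polynomials,
we compare leading coefficients.
Numerator leading term: x^2
Denominator leading term: 5x^2
Divide both by x^2:
lim = (1 - 6/x) / (5 - 7/x^2)
As x -> infinity, the 1/x and 1/x^2 terms vanish:
= 1/5 = 0.20

0.20


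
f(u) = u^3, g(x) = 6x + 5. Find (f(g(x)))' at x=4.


Using the chain rule: (f(g(x)))' = f'(g(x)) * g'(x)
First, find g(4):
g(4) = 6 * 4 + 5 = 29
Next, f'(u) = 3u^2
And g'(x) = 6
So f'(g(4)) * g'(4)
= 3 * 29^2 * 6
= 3 * 841 * 6
= 15138

15138


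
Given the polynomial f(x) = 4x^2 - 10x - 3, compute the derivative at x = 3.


Differentiate term by term using power and sum rules:
f(x) = 4x^2 - 10x - 3
f'(x) = 8x - 10
Substitute x = 3:
f'(3) = 8 * 3 - 10
= 24 - 10
= 14

14


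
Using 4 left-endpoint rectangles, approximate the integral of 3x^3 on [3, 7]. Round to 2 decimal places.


Left Riemann sum uses left endpoints of each subinterval.
Interval: [3, 7], n = 4
dx = (7 - 3) / 4 = 1
Left endpoints: [3, 4, 5, 6]
f values: [81, 192, 375, 648]
Sum = dx * (sum of f values)
= 1 * 1296
= 1296 = 1296.00

1296.00


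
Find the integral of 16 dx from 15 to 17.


The integral of a constant k over [a, b] equals k * (b - a).
integral from 15 to 17 of 16 dx
= 16 * (17 - 15)
= 16 * 2
= 32

32


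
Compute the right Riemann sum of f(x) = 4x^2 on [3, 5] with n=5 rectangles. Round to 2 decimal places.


Right Riemann sum uses right endpoints of each subinterval.
Interval: [3, 5], n = 5
dx = (5 - 3) / 5 = 2/5
Right endpoints: [17/5, 19/5, 21/5, 23/5, 5]
f values: [1156/25, 1444/25, 1764/25, 2116/25, 100]
Sum = dx * (sum of f values)
= 2/5 * 1796/5
= 3592/25 = 143.68

143.68


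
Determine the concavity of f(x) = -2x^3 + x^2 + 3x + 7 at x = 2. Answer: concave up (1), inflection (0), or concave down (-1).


Concavity is determined by the sign of f''(x).
f(x) = -2x^3 + x^2 + 3x + 7
f'(x) = -6x^2 + 2x + 3
f''(x) = -12x + 2
f''(2) = -12 * 2 + 2
= -24 + 2
= -22
Since f''(2) < 0, the function is concave down (-1)

-1


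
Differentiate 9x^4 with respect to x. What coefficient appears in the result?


We apply the power rule: d/dx [ax^n] = a*n * x^(n-1)
d/dx [9x^4]
= 9 * 4 * x^(4-1)
= 36x^3
The coefficient is 36

36


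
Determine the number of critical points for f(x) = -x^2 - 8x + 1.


Find where f'(x) = 0:
f'(x) = -2x - 8
Set f'(x) = 0:
-2x - 8 = 0
x = 8 / (-2) = -4
This is a linear equation in x, so there is exactly one solution.
Number of critical points: 1

1


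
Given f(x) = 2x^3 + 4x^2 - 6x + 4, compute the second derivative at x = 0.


First derivative:
f'(x) = 6x^2 + 8x - 6
Second derivative:
f''(x) = 12x + 8
Substitute x = 0:
f''(0) = 12 * 0 + 8
= 0 + 8
= 8

8


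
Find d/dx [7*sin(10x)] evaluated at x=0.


Apply the chain rule to differentiate 7*sin(10x):
d/dx [7*sin(10x)]
= 7 * cos(10x) * d/dx(10x)
= 7 * 10 * cos(10x)
= 70 * cos(10x)
Evaluate at x = 0:
= 70 * cos(0)
= 70 * 1
= 70

70


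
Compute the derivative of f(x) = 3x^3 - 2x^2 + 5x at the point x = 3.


Differentiate f(x) = 3x^3 - 2x^2 + 5x term by term:
f'(x) = 9x^2 - 4x + 5
Substitute x = 3:
f'(3) = 9 * 3^2 - 4 * 3 + 5
= 81 - 12 + 5
= 74

74


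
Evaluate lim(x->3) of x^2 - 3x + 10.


Since polynomials are continuous, we use direct substitution.
lim(x->3) of x^2 - 3x + 10
= 1 * 3^2 - 3 * 3 + 10
= 9 - 9 + 10
= 10

10


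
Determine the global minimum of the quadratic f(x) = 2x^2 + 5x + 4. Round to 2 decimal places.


For a quadratic f(x) = ax^2 + bx + c with a > 0, the minimum is at the vertex.
Vertex x-coordinate: x = -b/(2a)
x = -(5) / (2 * 2)
x = -5/4
Substitute back to find the minimum value:
f(-5/4) = 2 * (-5/4)^2 + 5 * (-5/4) + 4
= 25/8 - 25/4 + 4
= 7/8 ≈ 0.88

0.88


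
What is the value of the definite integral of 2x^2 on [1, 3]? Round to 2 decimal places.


Find the antiderivative of 2x^2:
F(x) = 2/3 * x^3
Apply the Fundamental Theorem of Calculus:
F(3) - F(1)
= 2/3 * 3^3 - 2/3 * 1^3
= 2/3 * (27 - 1)
= 2/3 * 26
= 52/3 ≈ 17.33

17.33


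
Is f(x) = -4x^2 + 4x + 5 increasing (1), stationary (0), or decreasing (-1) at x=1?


Compute f'(x) to determine behavior:
f'(x) = -8x + 4
f'(1) = -8 * 1 + 4
= -8 + 4
= -4
Since f'(1) < 0, the function is decreasing (-1)

-1


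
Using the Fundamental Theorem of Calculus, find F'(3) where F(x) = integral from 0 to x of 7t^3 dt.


By the Fundamental Theorem of Calculus (Part 1):
If F(x) = integral from 0 to x of f(t) dt, then F'(x) = f(x)
Here f(t) = 7t^3
So F'(x) = 7x^3
Evaluate at x = 3:
F'(3) = 7 * 3^3
= 7 * 27
= 189

189


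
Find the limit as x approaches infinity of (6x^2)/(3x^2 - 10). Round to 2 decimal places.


For limits at infinity with equal-degree polynomials,
we compare leading coefficients.
Numerator leading term: 6x^2
Denominator leading term: 3x^2
Divide both by x^2:
lim = (6) / (3 - 10/x^2)
As x -> infinity, the 1/x and 1/x^2 terms vanish:
= 6/3 = 2 = 2.00

2.00


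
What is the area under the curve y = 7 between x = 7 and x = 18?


The area under a constant function y = 7 is a rectangle.
Width = 18 - 7 = 11
Height = 7
Area = width * height
= 11 * 7
= 77

77


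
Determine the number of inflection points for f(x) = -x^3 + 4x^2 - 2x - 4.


Inflection points occur where f''(x) = 0 and concavity changes.
f(x) = -x^3 + 4x^2 - 2x - 4
f'(x) = -3x^2 + 8x - 2
f''(x) = -6x + 8
Set f''(x) = 0:
-6x + 8 = 0
x = -8 / (-6) = 4/3
Since f''(x) is linear (degree 1), it changes sign at this point.
Therefore there is exactly 1 inflection point.

1


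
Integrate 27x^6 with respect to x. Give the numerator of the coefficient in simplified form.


Apply the power rule for integration:
integral of ax^n dx = a/(n+1) * x^(n+1) + C
integral of 27x^6 dx
= 27/7 * x^7 + C
The coefficient in lowest terms is 27/7, and its numerator is 27

27


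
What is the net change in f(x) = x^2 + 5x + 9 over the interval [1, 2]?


Net change = f(b) - f(a)
f(x) = x^2 + 5x + 9
Compute f(2):
f(2) = 1 * 2^2 + 5 * 2 + 9
= 4 + 10 + 9
= 23
Compute f(1):
f(1) = 1 * 1^2 + 5 * 1 + 9
= 1 + 5 + 9
= 15
Net change = 23 - 15 = 8

8


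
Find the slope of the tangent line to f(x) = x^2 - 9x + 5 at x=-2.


The slope of the tangent line equals f'(x) at the point.
f(x) = x^2 - 9x + 5
f'(x) = 2x - 9
At x = -2:
f'(-2) = 2 * (-2) - 9
= -4 - 9
= -13

-13


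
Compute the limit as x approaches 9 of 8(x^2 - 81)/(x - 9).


Direct substitution gives 0/0, so we factor the numerator.
Factor: 8(x^2 - 81) = 8 * (x - 9)(x + 9)
Cancel the common factor (x - 9):
8(x^2 - 81)/(x - 9) = 8 * (x + 9)
Now substitute x = 9:
= 8 * (9 + 9) = 144

144


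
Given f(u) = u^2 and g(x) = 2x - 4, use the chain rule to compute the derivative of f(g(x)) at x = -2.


Using the chain rule: (f(g(x)))' = f'(g(x)) * g'(x)
First, find g(-2):
g(-2) = 2 * (-2) - 4 = -8
Next, f'(u) = 2u
And g'(x) = 2
So f'(g(-2)) * g'(-2)
= 2 * (-8) * 2
= -32

-32


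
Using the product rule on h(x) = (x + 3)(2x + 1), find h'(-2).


Let u(x) = x + 3 and v(x) = 2x + 1
u'(x) = 1
v'(x) = 2
Product rule: h'(x) = u'(x)*v(x) + u(x)*v'(x)
= 1 * (2x + 1) + (x + 3) * 2
At x = -2:
u(-2) = 1 * (-2) + 3 = 1
v(-2) = 2 * (-2) + 1 = -3
h'(-2) = 1 * (-3) + 1 * 2
= -3 + 2
= -1

-1


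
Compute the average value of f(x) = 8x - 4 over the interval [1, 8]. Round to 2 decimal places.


Average value = 1/(b-a) * integral from a to b of f(x) dx
First compute the integral of 8x - 4:
F(x) = 4x^2 - 4x
F(8) = 4 * 64 - 4 * 8 = 224
F(1) = 4 * 1 - 4 * 1 = 0
Integral = 224 - 0 = 224
Average = 224 / (8 - 1) = 224 / 7
= 32 = 32.00

32.00


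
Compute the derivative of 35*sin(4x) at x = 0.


Apply the chain rule to differentiate 35*sin(4x):
d/dx [35*sin(4x)]
= 35 * cos(4x) * d/dx(4x)
= 35 * 4 * cos(4x)
= 140 * cos(4x)
Evaluate at x = 0:
= 140 * cos(0)
= 140 * 1
= 140

140


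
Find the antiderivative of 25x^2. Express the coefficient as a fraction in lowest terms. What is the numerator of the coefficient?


Apply the power rule for integration:
integral of ax^n dx = a/(n+1) * x^(n+1) + C
integral of 25x^2 dx
= 25/3 * x^3 + C
The coefficient in lowest terms is 25/3, and its numerator is 25

25


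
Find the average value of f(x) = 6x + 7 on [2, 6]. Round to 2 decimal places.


Average value = 1/(b-a) * integral from a to b of f(x) dx
First compute the integral of 6x + 7:
F(x) = 3x^2 + 7x
F(6) = 3 * 36 + 7 * 6 = 150
F(2) = 3 * 4 + 7 * 2 = 26
Integral = 150 - 26 = 124
Average = 124 / (6 - 2) = 124 / 4
= 31 = 31.00

31.00


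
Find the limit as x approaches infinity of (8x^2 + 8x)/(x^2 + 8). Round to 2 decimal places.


For limits at infinity with equal-degree polynomials,
we compare leading coefficients.
Numerator leading term: 8x^2
Denominator leading term: x^2
Divide both by x^2:
lim = (8 + 8/x) / (1 + 8/x^2)
As x -> infinity, the 1/x and 1/x^2 terms vanish:
= 8/1 = 8 = 8.00

8.00


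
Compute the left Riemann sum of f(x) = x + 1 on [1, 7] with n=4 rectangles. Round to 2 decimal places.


Left Riemann sum uses left endpoints of each subinterval.
Interval: [1, 7], n = 4
dx = (7 - 1) / 4 = 3/2
Left endpoints: [1, 5/2, 4, 11/2]
f values: [2, 7/2, 5, 13/2]
Sum = dx * (sum of f values)
= 3/2 * 17
= 51/2 = 25.50

25.50


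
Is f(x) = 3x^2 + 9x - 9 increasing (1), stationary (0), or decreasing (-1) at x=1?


Compute f'(x) to determine behavior:
f'(x) = 6x + 9
f'(1) = 6 * 1 + 9
= 6 + 9
= 15
Since f'(1) > 0, the function is increasing (1)

1


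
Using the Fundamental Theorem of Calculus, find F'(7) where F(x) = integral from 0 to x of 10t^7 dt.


By the Fundamental Theorem of Calculus (Part 1):
If F(x) = integral from 0 to x of f(t) dt, then F'(x) = f(x)
Here f(t) = 10t^7
So F'(x) = 10x^7
Evaluate at x = 7:
F'(7) = 10 * 7^7
= 10 * 823543
= 8235430

8235430


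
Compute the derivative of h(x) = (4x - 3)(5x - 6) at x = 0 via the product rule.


Let u(x) = 4x - 3 and v(x) = 5x - 6
u'(x) = 4
v'(x) = 5
Product rule: h'(x) = u'(x)*v(x) + u(x)*v'(x)
= 4 * (5x - 6) + (4x - 3) * 5
At x = 0:
u(0) = 4 * 0 - 3 = -3
v(0) = 5 * 0 - 6 = -6
h'(0) = 4 * (-6) + (-3) * 5
= -24 - 15
= -39

-39


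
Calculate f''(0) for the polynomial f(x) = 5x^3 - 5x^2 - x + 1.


First derivative:
f'(x) = 15x^2 - 10x - 1
Second derivative:
f''(x) = 30x - 10
Substitute x = 0:
f''(0) = 30 * 0 - 10
= 0 - 10
= -10

-10


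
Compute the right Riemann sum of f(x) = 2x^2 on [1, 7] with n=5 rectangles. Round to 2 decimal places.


Right Riemann sum uses right endpoints of each subinterval.
Interval: [1, 7], n = 5
dx = (7 - 1) / 5 = 6/5
Right endpoints: [11/5, 17/5, 23/5, 29/5, 7]
f values: [242/25, 578/25, 1058/25, 1682/25, 98]
Sum = dx * (sum of f values)
= 6/5 * 1202/5
= 7212/25 = 288.48

288.48


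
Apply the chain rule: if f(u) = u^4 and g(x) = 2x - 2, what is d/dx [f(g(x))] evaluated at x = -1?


Using the chain rule: (f(g(x)))' = f'(g(x)) * g'(x)
First, find g(-1):
g(-1) = 2 * (-1) - 2 = -4
Next, f'(u) = 4u^3
And g'(x) = 2
So f'(g(-1)) * g'(-1)
= 4 * (-4)^3 * 2
= 4 * (-64) * 2
= -512

-512


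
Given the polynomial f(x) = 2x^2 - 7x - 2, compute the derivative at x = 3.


Differentiate term by term using power and sum rules:
f(x) = 2x^2 - 7x - 2
f'(x) = 4x - 7
Substitute x = 3:
f'(3) = 4 * 3 - 7
= 12 - 7
= 5

5


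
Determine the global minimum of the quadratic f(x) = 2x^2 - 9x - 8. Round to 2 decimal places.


For a quadratic f(x) = ax^2 + bx + c with a > 0, the minimum is at the vertex.
Vertex x-coordinate: x = -b/(2a)
x = -(-9) / (2 * 2)
x = 9/4
Substitute back to find the minimum value:
f(9/4) = 2 * (9/4)^2 - 9 * (9/4) - 8
= 81/8 - 81/4 - 8
= -145/8 ≈ -18.13

-18.13


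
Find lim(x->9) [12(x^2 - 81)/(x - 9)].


Direct substitution gives 0/0, so we factor the numerator.
Factor: 12(x^2 - 81) = 12 * (x - 9)(x + 9)
Cancel the common factor (x - 9):
12(x^2 - 81)/(x - 9) = 12 * (x + 9)
Now substitute x = 9:
= 12 * (9 + 9) = 216

216


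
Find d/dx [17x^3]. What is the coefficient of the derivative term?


We apply the power rule: d/dx [ax^n] = a*n * x^(n-1)
d/dx [17x^3]
= 17 * 3 * x^(3-1)
= 51x^2
The coefficient is 51

51


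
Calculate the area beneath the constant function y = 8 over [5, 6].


The area under a constant function y = 8 is a rectangle.
Width = 6 - 5 = 1
Height = 8
Area = width * height
= 1 * 8
= 8

8


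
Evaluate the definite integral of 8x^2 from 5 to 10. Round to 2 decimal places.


Find the antiderivative of 8x^2:
F(x) = 8/3 * x^3
Apply the Fundamental Theorem of Calculus:
F(10) - F(5)
= 8/3 * 10^3 - 8/3 * 5^3
= 8/3 * (1000 - 125)
= 8/3 * 875
= 7000/3 ≈ 2333.33

2333.33


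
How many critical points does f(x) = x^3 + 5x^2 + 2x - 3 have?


Find where f'(x) = 0:
f(x) = x^3 + 5x^2 + 2x - 3
f'(x) = 3x^2 + 10x + 2
This is a quadratic in x. Use the discriminant to count real roots.
Discriminant = (10)^2 - 4 * 3 * 2
= 100 - 24
= 76
Since discriminant > 0, f'(x) = 0 has 2 real solutions.
Number of critical points: 2

2


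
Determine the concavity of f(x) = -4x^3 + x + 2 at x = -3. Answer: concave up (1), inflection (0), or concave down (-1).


Concavity is determined by the sign of f''(x).
f(x) = -4x^3 + x + 2
f'(x) = -12x^2 + 1
f''(x) = -24x
f''(-3) = -24 * (-3) + 0
= 72 + 0
= 72
Since f''(-3) > 0, the function is concave up (1)

1
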